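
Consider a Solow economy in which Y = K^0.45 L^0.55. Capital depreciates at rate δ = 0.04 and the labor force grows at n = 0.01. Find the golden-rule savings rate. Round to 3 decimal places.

s_gold = 0.450

The effective depreciation rate is n + δ = 0.01 + 0.04 = 0.05.
At the golden rule MPK = n+δ, and in any Cobb-Douglas steady state s = (n+δ)·k/y = MPK·k/y = capital's share 0.45.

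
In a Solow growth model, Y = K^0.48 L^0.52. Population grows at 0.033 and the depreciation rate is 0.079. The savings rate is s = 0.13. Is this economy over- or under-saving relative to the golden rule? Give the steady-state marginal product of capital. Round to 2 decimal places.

under-saving; MPK ≈ 0.41

Capital per worker breaks even when investment replaces (n + δ)·k; here n + δ = 0.112.
Steady-state k*: s·k^0.48 = 0.112·k gives k* = (0.13/0.112)^(1/0.52) ≈ 1.3319.
MPK = 0.48·1.3319^(-0.52) ≈ 0.4135.
MPK > n+δ = 0.112, so the economy is dynamically efficient (under-saving).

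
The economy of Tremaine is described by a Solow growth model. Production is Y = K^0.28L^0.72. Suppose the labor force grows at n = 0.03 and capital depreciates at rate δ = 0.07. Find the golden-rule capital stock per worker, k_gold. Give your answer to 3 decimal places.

k_gold ≈ 4.179

The effective depreciation rate is n + δ = 0.03 + 0.07 = 0.1.
Setting f'(k) = n+δ gives 0.28·k^(0.28−1) = 0.1, hence k_gold = (0.28/0.1)^(1/0.72) ≈ 4.1788.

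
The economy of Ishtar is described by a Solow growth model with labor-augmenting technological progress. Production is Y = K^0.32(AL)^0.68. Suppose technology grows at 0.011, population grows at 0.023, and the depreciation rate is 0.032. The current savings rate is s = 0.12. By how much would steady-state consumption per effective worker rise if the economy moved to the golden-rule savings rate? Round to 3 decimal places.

Capital per effective worker breaks even when investment replaces (n + g + δ)·k; here n + g + δ = 0.066.
Current steady state (s = 0.12): k* = (0.12/0.066)^(1/0.68) ≈ 2.4089, y* = 2.4089^0.32 ≈ 1.3249, c* = (1−0.12)·1.3249 ≈ 1.1659.
Maximizing c = f(k) − (n+g+δ)·k gives f'(k) = n+g+δ, i.e. 0.32·k^(0.32−1) = 0.066, so k_gold = (0.32/0.066)^(1/0.68) ≈ 10.1916.
y_gold = 10.1916^0.32 ≈ 2.1020, c_gold = y_gold − 0.066·k_gold ≈ 1.4294.
Gain: Δc = 1.4294 − 1.1659 ≈ 0.2635.

Δc ≈ 0.263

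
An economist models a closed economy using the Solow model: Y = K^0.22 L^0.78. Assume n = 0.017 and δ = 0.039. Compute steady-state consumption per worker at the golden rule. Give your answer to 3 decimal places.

n + δ = 0.017 + 0.039 = 0.056.
At the golden rule the marginal product of capital equals n+δ: 0.22·k^(0.22−1) = 0.056. Solving, k_gold = (0.22/0.056)^(1/0.78) ≈ 5.7788.
y_gold = 5.7788^0.22 ≈ 1.4710.
c_gold = y_gold − (n+δ)·k_gold = 1.4710 − 0.056·5.7788 ≈ 1.1474.

c_gold ≈ 1.147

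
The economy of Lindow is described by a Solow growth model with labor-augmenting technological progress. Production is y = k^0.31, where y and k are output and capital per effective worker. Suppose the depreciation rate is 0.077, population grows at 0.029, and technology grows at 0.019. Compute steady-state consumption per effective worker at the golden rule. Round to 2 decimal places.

c_gold ≈ 1.04

Break-even investment rate: n + g + δ = 0.029 + 0.019 + 0.077 = 0.125.
Setting f'(k) = n+g+δ gives 0.31·k^(0.31−1) = 0.125, hence k_gold = (0.31/0.125)^(1/0.69) ≈ 3.7297.
y_gold = 3.7297^0.31 ≈ 1.5039.
c_gold = y_gold − (n+g+δ)·k_gold = 1.5039 − 0.125·3.7297 ≈ 1.0377.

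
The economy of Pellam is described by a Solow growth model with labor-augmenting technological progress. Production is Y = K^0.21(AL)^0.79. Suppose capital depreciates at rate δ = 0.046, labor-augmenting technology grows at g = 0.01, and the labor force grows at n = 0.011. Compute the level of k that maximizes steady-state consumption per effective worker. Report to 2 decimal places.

Capital per effective worker breaks even when investment replaces (n + g + δ)·k; here n + g + δ = 0.067.
Maximizing c = f(k) − (n+g+δ)·k gives f'(k) = n+g+δ, i.e. 0.21·k^(0.21−1) = 0.067, so k_gold = (0.21/0.067)^(1/0.79) ≈ 4.2465.

k_gold ≈ 4.25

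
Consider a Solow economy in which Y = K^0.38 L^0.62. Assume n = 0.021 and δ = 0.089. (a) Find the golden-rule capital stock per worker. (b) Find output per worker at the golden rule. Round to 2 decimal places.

(a) k_gold ≈ 7.39; (b) y_gold ≈ 2.14

n + δ = 0.021 + 0.089 = 0.11.
Golden rule sets MPK = n+δ: 0.38·k^(0.38−1) = 0.11, so k_gold = (0.38/0.11)^(1/0.62) ≈ 7.3854.
y_gold = 7.3854^0.38 ≈ 2.1379.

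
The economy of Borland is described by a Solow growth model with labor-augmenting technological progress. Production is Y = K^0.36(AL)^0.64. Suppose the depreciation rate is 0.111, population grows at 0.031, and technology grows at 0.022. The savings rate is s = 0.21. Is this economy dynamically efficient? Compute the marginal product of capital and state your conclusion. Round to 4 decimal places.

The effective depreciation rate is n + g + δ = 0.031 + 0.022 + 0.111 = 0.164.
Steady-state k*: s·k^0.36 = 0.164·k gives k* = (0.21/0.164)^(1/0.64) ≈ 1.4715.
MPK = 0.36·1.4715^(-0.64) ≈ 0.2811.
MPK > n+g+δ = 0.164, so the economy is dynamically efficient (under-saving).

dynamically efficient; MPK ≈ 0.2811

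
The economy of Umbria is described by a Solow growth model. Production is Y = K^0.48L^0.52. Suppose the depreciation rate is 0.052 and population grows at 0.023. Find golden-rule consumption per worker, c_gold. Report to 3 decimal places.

Capital per worker breaks even when investment replaces (n + δ)·k; here n + δ = 0.075.
Maximizing c = f(k) − (n+δ)·k gives f'(k) = n+δ, i.e. 0.48·k^(0.48−1) = 0.075, so k_gold = (0.48/0.075)^(1/0.52) ≈ 35.5096.
y_gold = 35.5096^0.48 ≈ 5.5484.
c_gold = y_gold − (n+δ)·k_gold = 5.5484 − 0.075·35.5096 ≈ 2.8852.

c_gold ≈ 2.885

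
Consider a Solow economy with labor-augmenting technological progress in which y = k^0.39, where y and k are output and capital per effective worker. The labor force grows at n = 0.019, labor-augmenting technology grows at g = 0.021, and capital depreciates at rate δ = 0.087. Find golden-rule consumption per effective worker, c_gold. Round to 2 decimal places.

Capital per effective worker breaks even when investment replaces (n + g + δ)·k; here n + g + δ = 0.127.
Golden rule sets MPK = n+g+δ: 0.39·k^(0.39−1) = 0.127, so k_gold = (0.39/0.127)^(1/0.61) ≈ 6.2920.
y_gold = 6.2920^0.39 ≈ 2.0489.
c_gold = y_gold − (n+g+δ)·k_gold = 2.0489 − 0.127·6.2920 ≈ 1.2498.

c_gold ≈ 1.25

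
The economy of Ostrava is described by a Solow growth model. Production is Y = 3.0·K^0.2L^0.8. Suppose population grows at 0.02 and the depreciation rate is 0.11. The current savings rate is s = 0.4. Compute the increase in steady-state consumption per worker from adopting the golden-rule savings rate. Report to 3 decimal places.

Δc ≈ 0.380

Capital per worker breaks even when investment replaces (n + δ)·k; here n + δ = 0.13.
Current steady state (s = 0.4): k* = (0.4·3.0/0.13)^(1/0.8) ≈ 16.0897, y* = 3.0·16.0897^0.2 ≈ 5.2291, c* = (1−0.4)·5.2291 ≈ 3.1375.
Setting f'(k) = n+δ gives 0.2·3.0·k^(0.2−1) = 0.13, hence k_gold = (0.2·3.0/0.13)^(1/0.8) ≈ 6.7649.
y_gold = 3.0·6.7649^0.2 ≈ 4.3972, c_gold = y_gold − 0.13·k_gold ≈ 3.5177.
Gain: Δc = 3.5177 − 3.1375 ≈ 0.3802.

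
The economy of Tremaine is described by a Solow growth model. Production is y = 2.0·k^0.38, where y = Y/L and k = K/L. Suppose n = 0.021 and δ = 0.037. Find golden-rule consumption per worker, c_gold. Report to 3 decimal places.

n + δ = 0.021 + 0.037 = 0.058.
Maximizing c = f(k) − (n+δ)·k gives f'(k) = n+δ, i.e. 0.38·2.0·k^(0.38−1) = 0.058, so k_gold = (0.38·2.0/0.058)^(1/0.62) ≈ 63.4213.
y_gold = 2.0·63.4213^0.38 ≈ 9.6801.
c_gold = y_gold − (n+δ)·k_gold = 9.6801 − 0.058·63.4213 ≈ 6.0017.

c_gold ≈ 6.002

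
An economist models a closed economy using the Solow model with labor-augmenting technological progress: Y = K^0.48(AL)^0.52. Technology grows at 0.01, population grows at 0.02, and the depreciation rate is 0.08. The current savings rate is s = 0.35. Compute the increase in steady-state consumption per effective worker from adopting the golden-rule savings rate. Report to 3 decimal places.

The effective depreciation rate is n + g + δ = 0.02 + 0.01 + 0.08 = 0.11.
Current steady state (s = 0.35): k* = (0.35/0.11)^(1/0.52) ≈ 9.2615, y* = 9.2615^0.48 ≈ 2.9108, c* = (1−0.35)·2.9108 ≈ 1.8920.
Setting f'(k) = n+g+δ gives 0.48·k^(0.48−1) = 0.11, hence k_gold = (0.48/0.11)^(1/0.52) ≈ 17.0011.
y_gold = 17.0011^0.48 ≈ 3.8961, c_gold = y_gold − 0.11·k_gold ≈ 2.0260.
Gain: Δc = 2.0260 − 1.8920 ≈ 0.1340.

Δc ≈ 0.134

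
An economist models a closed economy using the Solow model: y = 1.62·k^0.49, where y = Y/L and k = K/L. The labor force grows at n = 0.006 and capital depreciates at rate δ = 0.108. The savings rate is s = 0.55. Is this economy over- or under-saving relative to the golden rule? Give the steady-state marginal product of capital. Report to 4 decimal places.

over-saving; MPK ≈ 0.1016

Capital per worker breaks even when investment replaces (n + δ)·k; here n + δ = 0.114.
Steady-state k*: s·A·k^0.49 = 0.114·k gives k* = (0.55·1.62/0.114)^(1/0.51) ≈ 56.3543.
MPK = 0.49·1.62·56.3543^(-0.51) ≈ 0.1016.
MPK < n+δ = 0.114, so the economy is dynamically inefficient (over-saving).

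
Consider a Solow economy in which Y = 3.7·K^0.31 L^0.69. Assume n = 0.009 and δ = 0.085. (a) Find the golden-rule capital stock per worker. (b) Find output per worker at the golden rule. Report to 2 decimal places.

n + δ = 0.009 + 0.085 = 0.094.
At the golden rule the marginal product of capital equals n+δ: 0.31·3.7·k^(0.31−1) = 0.094. Solving, k_gold = (0.31·3.7/0.094)^(1/0.69) ≈ 37.5443.
y_gold = 3.7·37.5443^0.31 ≈ 11.3844.

(a) k_gold ≈ 37.54; (b) y_gold ≈ 11.38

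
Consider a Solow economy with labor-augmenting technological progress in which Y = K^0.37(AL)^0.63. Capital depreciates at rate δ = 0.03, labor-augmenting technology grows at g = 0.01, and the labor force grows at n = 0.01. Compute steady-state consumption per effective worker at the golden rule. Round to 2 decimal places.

c_gold ≈ 2.04

n + g + δ = 0.01 + 0.01 + 0.03 = 0.05.
Setting f'(k) = n+g+δ gives 0.37·k^(0.37−1) = 0.05, hence k_gold = (0.37/0.05)^(1/0.63) ≈ 23.9736.
y_gold = 23.9736^0.37 ≈ 3.2397.
c_gold = y_gold − (n+g+δ)·k_gold = 3.2397 − 0.05·23.9736 ≈ 2.0410.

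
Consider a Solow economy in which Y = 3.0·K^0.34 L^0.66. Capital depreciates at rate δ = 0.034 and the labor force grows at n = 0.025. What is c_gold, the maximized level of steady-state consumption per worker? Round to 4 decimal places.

c_gold ≈ 8.5959

n + δ = 0.025 + 0.034 = 0.059.
Golden rule sets MPK = n+δ: 0.34·3.0·k^(0.34−1) = 0.059, so k_gold = (0.34·3.0/0.059)^(1/0.66) ≈ 75.0544.
y_gold = 3.0·75.0544^0.34 ≈ 13.0241.
c_gold = y_gold − (n+δ)·k_gold = 13.0241 − 0.059·75.0544 ≈ 8.5959.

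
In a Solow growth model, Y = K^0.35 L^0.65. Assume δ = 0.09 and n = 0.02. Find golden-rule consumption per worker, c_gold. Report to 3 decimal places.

c_gold ≈ 1.212

n + δ = 0.02 + 0.09 = 0.11.
Setting f'(k) = n+δ gives 0.35·k^(0.35−1) = 0.11, hence k_gold = (0.35/0.11)^(1/0.65) ≈ 5.9340.
y_gold = 5.9340^0.35 ≈ 1.8650.
c_gold = y_gold − (n+δ)·k_gold = 1.8650 − 0.11·5.9340 ≈ 1.2122.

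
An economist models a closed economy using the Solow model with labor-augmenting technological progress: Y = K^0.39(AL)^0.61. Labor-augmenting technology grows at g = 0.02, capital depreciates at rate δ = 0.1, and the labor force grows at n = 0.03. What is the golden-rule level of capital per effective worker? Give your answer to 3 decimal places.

k_gold ≈ 4.789

Break-even investment rate: n + g + δ = 0.03 + 0.02 + 0.1 = 0.15.
Golden rule sets MPK = n+g+δ: 0.39·k^(0.39−1) = 0.15, so k_gold = (0.39/0.15)^(1/0.61) ≈ 4.7894.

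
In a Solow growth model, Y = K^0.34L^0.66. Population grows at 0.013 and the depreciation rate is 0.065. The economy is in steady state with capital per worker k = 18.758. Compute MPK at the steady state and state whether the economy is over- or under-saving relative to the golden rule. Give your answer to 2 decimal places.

n + δ = 0.013 + 0.065 = 0.078.
MPK = 0.34·k^(0.34−1) = 0.34·18.758^(-0.66) ≈ 0.0491.
MPK < 0.078, so the economy is dynamically inefficient (over-saving).

over-saving; MPK ≈ 0.05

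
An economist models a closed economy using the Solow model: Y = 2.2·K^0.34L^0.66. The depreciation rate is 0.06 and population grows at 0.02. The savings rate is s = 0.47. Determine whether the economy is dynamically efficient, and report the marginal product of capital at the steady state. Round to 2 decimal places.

dynamically inefficient; MPK ≈ 0.06

n + δ = 0.02 + 0.06 = 0.08.
Steady-state k*: s·A·k^0.34 = 0.08·k gives k* = (0.47·2.2/0.08)^(1/0.66) ≈ 48.3043.
MPK = 0.34·2.2·48.3043^(-0.66) ≈ 0.0579.
MPK < n+δ = 0.08, so the economy is dynamically inefficient (over-saving).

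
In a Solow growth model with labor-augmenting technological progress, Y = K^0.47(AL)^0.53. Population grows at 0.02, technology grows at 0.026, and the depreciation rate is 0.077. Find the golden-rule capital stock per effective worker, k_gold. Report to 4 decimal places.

Capital per effective worker breaks even when investment replaces (n + g + δ)·k; here n + g + δ = 0.123.
Maximizing c = f(k) − (n+g+δ)·k gives f'(k) = n+g+δ, i.e. 0.47·k^(0.47−1) = 0.123, so k_gold = (0.47/0.123)^(1/0.53) ≈ 12.5452.

k_gold ≈ 12.5452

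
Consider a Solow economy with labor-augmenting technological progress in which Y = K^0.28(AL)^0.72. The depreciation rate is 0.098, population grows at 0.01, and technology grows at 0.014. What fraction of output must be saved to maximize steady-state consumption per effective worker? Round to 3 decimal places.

s_gold = 0.280

Break-even investment rate: n + g + δ = 0.01 + 0.014 + 0.098 = 0.122.
At the golden rule MPK = n+g+δ, and in any Cobb-Douglas steady state s = (n+g+δ)·k/y = MPK·k/y = capital's share 0.28.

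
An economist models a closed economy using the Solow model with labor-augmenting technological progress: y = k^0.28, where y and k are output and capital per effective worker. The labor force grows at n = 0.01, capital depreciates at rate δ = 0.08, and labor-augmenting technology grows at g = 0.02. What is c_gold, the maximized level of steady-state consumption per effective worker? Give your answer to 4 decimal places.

c_gold ≈ 1.0355

Capital per effective worker breaks even when investment replaces (n + g + δ)·k; here n + g + δ = 0.11.
Setting f'(k) = n+g+δ gives 0.28·k^(0.28−1) = 0.11, hence k_gold = (0.28/0.11)^(1/0.72) ≈ 3.6607.
y_gold = 3.6607^0.28 ≈ 1.4381.
c_gold = y_gold − (n+g+δ)·k_gold = 1.4381 − 0.11·3.6607 ≈ 1.0355.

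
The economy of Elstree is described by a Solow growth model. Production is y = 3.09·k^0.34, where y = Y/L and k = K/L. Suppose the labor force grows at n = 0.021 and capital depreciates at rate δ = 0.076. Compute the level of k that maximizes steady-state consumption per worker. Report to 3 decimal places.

Capital per worker breaks even when investment replaces (n + δ)·k; here n + δ = 0.097.
Setting f'(k) = n+δ gives 0.34·3.09·k^(0.34−1) = 0.097, hence k_gold = (0.34·3.09/0.097)^(1/0.66) ≈ 36.9552.

k_gold ≈ 36.955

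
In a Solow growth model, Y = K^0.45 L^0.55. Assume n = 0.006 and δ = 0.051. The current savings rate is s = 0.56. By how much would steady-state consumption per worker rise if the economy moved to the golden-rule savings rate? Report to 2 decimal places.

Δc ≈ 0.13

Break-even investment rate: n + δ = 0.006 + 0.051 = 0.057.
Current steady state (s = 0.56): k* = (0.56/0.057)^(1/0.55) ≈ 63.7097, y* = 63.7097^0.45 ≈ 6.4847, c* = (1−0.56)·6.4847 ≈ 2.8533.
Golden rule sets MPK = n+δ: 0.45·k^(0.45−1) = 0.057, so k_gold = (0.45/0.057)^(1/0.55) ≈ 42.8078.
y_gold = 42.8078^0.45 ≈ 5.4223, c_gold = y_gold − 0.057·k_gold ≈ 2.9823.
Gain: Δc = 2.9823 − 2.8533 ≈ 0.1290.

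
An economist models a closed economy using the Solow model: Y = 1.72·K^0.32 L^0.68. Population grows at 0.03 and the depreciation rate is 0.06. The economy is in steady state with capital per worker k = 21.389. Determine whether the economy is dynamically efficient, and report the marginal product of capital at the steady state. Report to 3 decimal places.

dynamically inefficient; MPK ≈ 0.069

n + δ = 0.03 + 0.06 = 0.09.
MPK = 0.32·1.72·k^(0.32−1) = 0.32·1.72·21.389^(-0.68) ≈ 0.0686.
MPK < 0.09, so the economy is dynamically inefficient (over-saving).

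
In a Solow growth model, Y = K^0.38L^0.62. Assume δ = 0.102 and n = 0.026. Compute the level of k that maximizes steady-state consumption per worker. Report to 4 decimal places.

k_gold ≈ 5.7838

The effective depreciation rate is n + δ = 0.026 + 0.102 = 0.128.
Setting f'(k) = n+δ gives 0.38·k^(0.38−1) = 0.128, hence k_gold = (0.38/0.128)^(1/0.62) ≈ 5.7838.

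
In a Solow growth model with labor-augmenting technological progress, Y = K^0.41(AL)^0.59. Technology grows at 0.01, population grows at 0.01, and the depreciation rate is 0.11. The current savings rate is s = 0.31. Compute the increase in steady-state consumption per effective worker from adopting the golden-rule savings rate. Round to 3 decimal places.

Δc ≈ 0.049

Break-even investment rate: n + g + δ = 0.01 + 0.01 + 0.11 = 0.13.
Current steady state (s = 0.31): k* = (0.31/0.13)^(1/0.59) ≈ 4.3621, y* = 4.3621^0.41 ≈ 1.8293, c* = (1−0.31)·1.8293 ≈ 1.2622.
Golden rule sets MPK = n+g+δ: 0.41·k^(0.41−1) = 0.13, so k_gold = (0.41/0.13)^(1/0.59) ≈ 7.0064.
y_gold = 7.0064^0.41 ≈ 2.2215, c_gold = y_gold − 0.13·k_gold ≈ 1.3107.
Gain: Δc = 1.3107 − 1.2622 ≈ 0.0485.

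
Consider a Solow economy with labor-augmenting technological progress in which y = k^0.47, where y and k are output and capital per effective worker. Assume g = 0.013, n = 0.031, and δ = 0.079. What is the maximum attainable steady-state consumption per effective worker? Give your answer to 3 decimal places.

Capital per effective worker breaks even when investment replaces (n + g + δ)·k; here n + g + δ = 0.123.
Setting f'(k) = n+g+δ gives 0.47·k^(0.47−1) = 0.123, hence k_gold = (0.47/0.123)^(1/0.53) ≈ 12.5452.
y_gold = 12.5452^0.47 ≈ 3.2831.
c_gold = y_gold − (n+g+δ)·k_gold = 3.2831 − 0.123·12.5452 ≈ 1.7400.

c_gold ≈ 1.740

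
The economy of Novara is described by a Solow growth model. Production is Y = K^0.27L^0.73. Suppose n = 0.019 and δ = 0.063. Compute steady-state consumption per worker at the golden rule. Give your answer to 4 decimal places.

The effective depreciation rate is n + δ = 0.019 + 0.063 = 0.082.
At the golden rule the marginal product of capital equals n+δ: 0.27·k^(0.27−1) = 0.082. Solving, k_gold = (0.27/0.082)^(1/0.73) ≈ 5.1165.
y_gold = 5.1165^0.27 ≈ 1.5539.
c_gold = y_gold − (n+δ)·k_gold = 1.5539 − 0.082·5.1165 ≈ 1.1343.

c_gold ≈ 1.1343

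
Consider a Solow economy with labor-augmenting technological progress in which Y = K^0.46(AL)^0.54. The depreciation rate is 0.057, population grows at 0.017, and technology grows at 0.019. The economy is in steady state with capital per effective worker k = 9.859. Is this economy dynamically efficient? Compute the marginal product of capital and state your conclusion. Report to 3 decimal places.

dynamically efficient; MPK ≈ 0.134

Break-even investment rate: n + g + δ = 0.017 + 0.019 + 0.057 = 0.093.
MPK = 0.46·k^(0.46−1) = 0.46·9.859^(-0.54) ≈ 0.1337.
MPK > 0.093, so the economy is dynamically efficient (under-saving).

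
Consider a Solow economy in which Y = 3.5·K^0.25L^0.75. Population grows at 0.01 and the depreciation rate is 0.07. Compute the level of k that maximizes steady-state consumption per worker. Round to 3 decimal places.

The effective depreciation rate is n + δ = 0.01 + 0.07 = 0.08.
Setting f'(k) = n+δ gives 0.25·3.5·k^(0.25−1) = 0.08, hence k_gold = (0.25·3.5/0.08)^(1/0.75) ≈ 24.2786.

k_gold ≈ 24.279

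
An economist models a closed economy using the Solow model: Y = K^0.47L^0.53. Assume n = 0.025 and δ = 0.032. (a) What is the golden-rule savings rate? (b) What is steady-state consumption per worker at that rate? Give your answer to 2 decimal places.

(a) s_gold = 0.47; (b) c_gold ≈ 3.44

The effective depreciation rate is n + δ = 0.025 + 0.032 = 0.057.
For Cobb-Douglas, s_gold equals capital's share: s_gold = 0.47.
Setting f'(k) = n+δ gives 0.47·k^(0.47−1) = 0.057, hence k_gold = (0.47/0.057)^(1/0.53) ≈ 53.5455.
y_gold = 53.5455^0.47 ≈ 6.4938; c_gold = (1−0.47)·y_gold ≈ 3.4417.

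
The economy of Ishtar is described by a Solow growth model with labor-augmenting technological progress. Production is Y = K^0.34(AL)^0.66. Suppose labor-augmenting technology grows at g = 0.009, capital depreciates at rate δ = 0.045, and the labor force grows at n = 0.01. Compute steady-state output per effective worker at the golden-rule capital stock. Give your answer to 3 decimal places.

y_gold ≈ 2.364

Break-even investment rate: n + g + δ = 0.01 + 0.009 + 0.045 = 0.064.
At the golden rule the marginal product of capital equals n+g+δ: 0.34·k^(0.34−1) = 0.064. Solving, k_gold = (0.34/0.064)^(1/0.66) ≈ 12.5585.
Output: y_gold = k_gold^0.34 = 12.5585^0.34 ≈ 2.3640.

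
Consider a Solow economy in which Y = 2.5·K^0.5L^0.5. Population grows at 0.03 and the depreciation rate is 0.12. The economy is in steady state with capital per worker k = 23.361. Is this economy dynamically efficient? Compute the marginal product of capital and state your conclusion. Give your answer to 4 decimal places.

dynamically efficient; MPK ≈ 0.2586

Break-even investment rate: n + δ = 0.03 + 0.12 = 0.15.
MPK = 0.5·2.5·k^(0.5−1) = 0.5·2.5·23.361^(-0.5) ≈ 0.2586.
MPK > 0.15, so the economy is dynamically efficient (under-saving).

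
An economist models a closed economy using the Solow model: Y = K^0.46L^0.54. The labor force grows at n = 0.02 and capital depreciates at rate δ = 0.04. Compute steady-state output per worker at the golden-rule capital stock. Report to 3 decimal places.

y_gold ≈ 5.670

The effective depreciation rate is n + δ = 0.02 + 0.04 = 0.06.
Maximizing c = f(k) − (n+δ)·k gives f'(k) = n+δ, i.e. 0.46·k^(0.46−1) = 0.06, so k_gold = (0.46/0.06)^(1/0.54) ≈ 43.4671.
Output: y_gold = k_gold^0.46 = 43.4671^0.46 ≈ 5.6696.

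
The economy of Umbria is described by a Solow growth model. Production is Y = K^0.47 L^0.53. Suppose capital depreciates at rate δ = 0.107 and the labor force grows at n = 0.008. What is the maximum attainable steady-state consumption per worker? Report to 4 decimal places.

c_gold ≈ 1.8470

Break-even investment rate: n + δ = 0.008 + 0.107 = 0.115.
At the golden rule the marginal product of capital equals n+δ: 0.47·k^(0.47−1) = 0.115. Solving, k_gold = (0.47/0.115)^(1/0.53) ≈ 14.2425.
y_gold = 14.2425^0.47 ≈ 3.4849.
c_gold = y_gold − (n+δ)·k_gold = 3.4849 − 0.115·14.2425 ≈ 1.8470.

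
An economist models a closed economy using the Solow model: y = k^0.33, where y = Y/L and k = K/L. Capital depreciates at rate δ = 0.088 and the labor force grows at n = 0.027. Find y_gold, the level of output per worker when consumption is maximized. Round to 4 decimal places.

y_gold ≈ 1.6807

n + δ = 0.027 + 0.088 = 0.115.
Golden rule sets MPK = n+δ: 0.33·k^(0.33−1) = 0.115, so k_gold = (0.33/0.115)^(1/0.67) ≈ 4.8229.
Output: y_gold = k_gold^0.33 = 4.8229^0.33 ≈ 1.6807.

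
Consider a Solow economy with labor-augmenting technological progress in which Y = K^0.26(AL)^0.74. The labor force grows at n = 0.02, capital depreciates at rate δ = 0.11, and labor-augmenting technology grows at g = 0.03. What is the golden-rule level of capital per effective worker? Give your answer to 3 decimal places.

k_gold ≈ 1.927

n + g + δ = 0.02 + 0.03 + 0.11 = 0.16.
Maximizing c = f(k) − (n+g+δ)·k gives f'(k) = n+g+δ, i.e. 0.26·k^(0.26−1) = 0.16, so k_gold = (0.26/0.16)^(1/0.74) ≈ 1.9272.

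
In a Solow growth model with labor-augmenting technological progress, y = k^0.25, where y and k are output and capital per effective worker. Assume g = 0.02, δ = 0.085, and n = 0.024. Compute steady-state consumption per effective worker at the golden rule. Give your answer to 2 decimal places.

Break-even investment rate: n + g + δ = 0.024 + 0.02 + 0.085 = 0.129.
Setting f'(k) = n+g+δ gives 0.25·k^(0.25−1) = 0.129, hence k_gold = (0.25/0.129)^(1/0.75) ≈ 2.4162.
y_gold = 2.4162^0.25 ≈ 1.2468.
c_gold = y_gold − (n+g+δ)·k_gold = 1.2468 − 0.129·2.4162 ≈ 0.9351.

c_gold ≈ 0.94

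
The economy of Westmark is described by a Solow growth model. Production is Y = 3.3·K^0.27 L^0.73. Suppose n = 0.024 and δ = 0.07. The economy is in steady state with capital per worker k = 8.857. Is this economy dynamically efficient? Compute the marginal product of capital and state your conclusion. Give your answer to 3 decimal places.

dynamically efficient; MPK ≈ 0.181

Capital per worker breaks even when investment replaces (n + δ)·k; here n + δ = 0.094.
MPK = 0.27·3.3·k^(0.27−1) = 0.27·3.3·8.857^(-0.73) ≈ 0.1813.
MPK > 0.094, so the economy is dynamically efficient (under-saving).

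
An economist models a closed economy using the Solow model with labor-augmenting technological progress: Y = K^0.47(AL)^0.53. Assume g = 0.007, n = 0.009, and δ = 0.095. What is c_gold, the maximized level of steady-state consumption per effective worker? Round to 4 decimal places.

c_gold ≈ 1.9059

Break-even investment rate: n + g + δ = 0.009 + 0.007 + 0.095 = 0.111.
Maximizing c = f(k) − (n+g+δ)·k gives f'(k) = n+g+δ, i.e. 0.47·k^(0.47−1) = 0.111, so k_gold = (0.47/0.111)^(1/0.53) ≈ 15.2263.
y_gold = 15.2263^0.47 ≈ 3.5960.
c_gold = y_gold − (n+g+δ)·k_gold = 3.5960 − 0.111·15.2263 ≈ 1.9059.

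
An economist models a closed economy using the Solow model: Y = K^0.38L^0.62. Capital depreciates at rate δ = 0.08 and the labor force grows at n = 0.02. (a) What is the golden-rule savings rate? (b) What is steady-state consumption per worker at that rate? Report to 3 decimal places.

Capital per worker breaks even when investment replaces (n + δ)·k; here n + δ = 0.1.
For Cobb-Douglas, s_gold equals capital's share: s_gold = 0.38.
At the golden rule the marginal product of capital equals n+δ: 0.38·k^(0.38−1) = 0.1. Solving, k_gold = (0.38/0.1)^(1/0.62) ≈ 8.6126.
y_gold = 8.6126^0.38 ≈ 2.2665; c_gold = (1−0.38)·y_gold ≈ 1.4052.

(a) s_gold = 0.380; (b) c_gold ≈ 1.405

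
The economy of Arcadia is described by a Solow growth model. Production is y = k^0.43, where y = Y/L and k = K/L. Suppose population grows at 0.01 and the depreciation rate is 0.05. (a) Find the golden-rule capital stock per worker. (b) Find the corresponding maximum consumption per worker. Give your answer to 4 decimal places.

The effective depreciation rate is n + δ = 0.01 + 0.05 = 0.06.
At the golden rule the marginal product of capital equals n+δ: 0.43·k^(0.43−1) = 0.06. Solving, k_gold = (0.43/0.06)^(1/0.57) ≈ 31.6633.
y_gold = 31.6633^0.43 ≈ 4.4181; c_gold = y_gold − 0.06·k_gold ≈ 2.5183.

(a) k_gold ≈ 31.6633; (b) c_gold ≈ 2.5183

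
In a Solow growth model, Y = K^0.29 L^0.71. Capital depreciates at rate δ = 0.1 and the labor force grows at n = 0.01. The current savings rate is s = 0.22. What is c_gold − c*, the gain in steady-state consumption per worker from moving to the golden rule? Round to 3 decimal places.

The effective depreciation rate is n + δ = 0.01 + 0.1 = 0.11.
Current steady state (s = 0.22): k* = (0.22/0.11)^(1/0.71) ≈ 2.6545, y* = 2.6545^0.29 ≈ 1.3273, c* = (1−0.22)·1.3273 ≈ 1.0353.
Maximizing c = f(k) − (n+δ)·k gives f'(k) = n+δ, i.e. 0.29·k^(0.29−1) = 0.11, so k_gold = (0.29/0.11)^(1/0.71) ≈ 3.9171.
y_gold = 3.9171^0.29 ≈ 1.4858, c_gold = y_gold − 0.11·k_gold ≈ 1.0549.
Gain: Δc = 1.0549 − 1.0353 ≈ 0.0197.

Δc ≈ 0.020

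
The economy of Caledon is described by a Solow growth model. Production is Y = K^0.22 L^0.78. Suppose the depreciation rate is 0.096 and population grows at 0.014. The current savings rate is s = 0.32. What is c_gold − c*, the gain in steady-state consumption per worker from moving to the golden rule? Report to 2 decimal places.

Break-even investment rate: n + δ = 0.014 + 0.096 = 0.11.
Current steady state (s = 0.32): k* = (0.32/0.11)^(1/0.78) ≈ 3.9315, y* = 3.9315^0.22 ≈ 1.3515, c* = (1−0.32)·1.3515 ≈ 0.9190.
At the golden rule the marginal product of capital equals n+δ: 0.22·k^(0.22−1) = 0.11. Solving, k_gold = (0.22/0.11)^(1/0.78) ≈ 2.4318.
y_gold = 2.4318^0.22 ≈ 1.2159, c_gold = y_gold − 0.11·k_gold ≈ 0.9484.
Gain: Δc = 0.9484 − 0.9190 ≈ 0.0294.

Δc ≈ 0.03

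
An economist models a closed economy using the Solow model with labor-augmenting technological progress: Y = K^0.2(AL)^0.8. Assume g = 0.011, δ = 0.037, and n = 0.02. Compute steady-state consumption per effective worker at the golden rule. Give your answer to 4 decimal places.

c_gold ≈ 1.0477

The effective depreciation rate is n + g + δ = 0.02 + 0.011 + 0.037 = 0.068.
Setting f'(k) = n+g+δ gives 0.2·k^(0.2−1) = 0.068, hence k_gold = (0.2/0.068)^(1/0.8) ≈ 3.8517.
y_gold = 3.8517^0.2 ≈ 1.3096.
c_gold = y_gold − (n+g+δ)·k_gold = 1.3096 − 0.068·3.8517 ≈ 1.0477.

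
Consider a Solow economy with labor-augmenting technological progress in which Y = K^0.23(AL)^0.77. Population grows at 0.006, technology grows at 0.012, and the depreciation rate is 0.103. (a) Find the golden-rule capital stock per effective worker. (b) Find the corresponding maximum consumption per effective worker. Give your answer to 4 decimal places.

(a) k_gold ≈ 2.3028; (b) c_gold ≈ 0.9328

The effective depreciation rate is n + g + δ = 0.006 + 0.012 + 0.103 = 0.121.
Setting f'(k) = n+g+δ gives 0.23·k^(0.23−1) = 0.121, hence k_gold = (0.23/0.121)^(1/0.77) ≈ 2.3028.
y_gold = 2.3028^0.23 ≈ 1.2115; c_gold = y_gold − 0.121·k_gold ≈ 0.9328.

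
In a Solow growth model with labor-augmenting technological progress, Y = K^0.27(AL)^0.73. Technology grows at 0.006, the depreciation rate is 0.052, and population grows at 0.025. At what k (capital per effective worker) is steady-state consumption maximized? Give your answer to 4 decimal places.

n + g + δ = 0.025 + 0.006 + 0.052 = 0.083.
At the golden rule the marginal product of capital equals n+g+δ: 0.27·k^(0.27−1) = 0.083. Solving, k_gold = (0.27/0.083)^(1/0.73) ≈ 5.0322.

k_gold ≈ 5.0322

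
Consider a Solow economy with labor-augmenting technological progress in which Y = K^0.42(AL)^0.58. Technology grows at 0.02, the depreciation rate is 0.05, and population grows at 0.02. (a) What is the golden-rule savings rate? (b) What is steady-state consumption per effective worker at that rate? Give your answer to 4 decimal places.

Break-even investment rate: n + g + δ = 0.02 + 0.02 + 0.05 = 0.09.
For Cobb-Douglas, s_gold equals capital's share: s_gold = 0.42.
Maximizing c = f(k) − (n+g+δ)·k gives f'(k) = n+g+δ, i.e. 0.42·k^(0.42−1) = 0.09, so k_gold = (0.42/0.09)^(1/0.58) ≈ 14.2384.
y_gold = 14.2384^0.42 ≈ 3.0511; c_gold = (1−0.42)·y_gold ≈ 1.7696.

(a) s_gold = 0.4200; (b) c_gold ≈ 1.7696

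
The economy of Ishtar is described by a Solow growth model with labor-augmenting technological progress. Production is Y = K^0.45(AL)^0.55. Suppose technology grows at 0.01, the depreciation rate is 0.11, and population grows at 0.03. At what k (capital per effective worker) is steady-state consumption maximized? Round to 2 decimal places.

k_gold ≈ 7.37

The effective depreciation rate is n + g + δ = 0.03 + 0.01 + 0.11 = 0.15.
Setting f'(k) = n+g+δ gives 0.45·k^(0.45−1) = 0.15, hence k_gold = (0.45/0.15)^(1/0.55) ≈ 7.3704.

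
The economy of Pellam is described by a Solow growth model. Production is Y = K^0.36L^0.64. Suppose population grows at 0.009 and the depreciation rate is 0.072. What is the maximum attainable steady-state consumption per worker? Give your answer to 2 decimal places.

c_gold ≈ 1.48

Capital per worker breaks even when investment replaces (n + δ)·k; here n + δ = 0.081.
At the golden rule the marginal product of capital equals n+δ: 0.36·k^(0.36−1) = 0.081. Solving, k_gold = (0.36/0.081)^(1/0.64) ≈ 10.2852.
y_gold = 10.2852^0.36 ≈ 2.3142.
c_gold = y_gold − (n+δ)·k_gold = 2.3142 − 0.081·10.2852 ≈ 1.4811.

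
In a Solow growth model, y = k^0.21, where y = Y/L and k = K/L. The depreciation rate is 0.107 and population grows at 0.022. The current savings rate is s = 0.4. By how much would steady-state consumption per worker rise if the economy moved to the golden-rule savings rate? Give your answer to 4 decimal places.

The effective depreciation rate is n + δ = 0.022 + 0.107 = 0.129.
Current steady state (s = 0.4): k* = (0.4/0.129)^(1/0.79) ≈ 4.1890, y* = 4.1890^0.21 ≈ 1.3510, c* = (1−0.4)·1.3510 ≈ 0.8106.
Golden rule sets MPK = n+δ: 0.21·k^(0.21−1) = 0.129, so k_gold = (0.21/0.129)^(1/0.79) ≈ 1.8530.
y_gold = 1.8530^0.21 ≈ 1.1383, c_gold = y_gold − 0.129·k_gold ≈ 0.8993.
Gain: Δc = 0.8993 − 0.8106 ≈ 0.0887.

Δc ≈ 0.0887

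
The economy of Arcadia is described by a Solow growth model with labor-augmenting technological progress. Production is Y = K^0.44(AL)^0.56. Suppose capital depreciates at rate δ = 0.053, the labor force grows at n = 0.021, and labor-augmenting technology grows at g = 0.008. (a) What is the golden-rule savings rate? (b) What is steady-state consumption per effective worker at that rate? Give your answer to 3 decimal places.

(a) s_gold = 0.440; (b) c_gold ≈ 2.096

The effective depreciation rate is n + g + δ = 0.021 + 0.008 + 0.053 = 0.082.
For Cobb-Douglas, s_gold equals capital's share: s_gold = 0.44.
Maximizing c = f(k) − (n+g+δ)·k gives f'(k) = n+g+δ, i.e. 0.44·k^(0.44−1) = 0.082, so k_gold = (0.44/0.082)^(1/0.56) ≈ 20.0875.
y_gold = 20.0875^0.44 ≈ 3.7436; c_gold = (1−0.44)·y_gold ≈ 2.0964.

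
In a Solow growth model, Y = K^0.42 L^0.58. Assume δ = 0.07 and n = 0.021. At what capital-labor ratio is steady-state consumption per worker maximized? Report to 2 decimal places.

The effective depreciation rate is n + δ = 0.021 + 0.07 = 0.091.
Golden rule sets MPK = n+δ: 0.42·k^(0.42−1) = 0.091, so k_gold = (0.42/0.091)^(1/0.58) ≈ 13.9697.

k_gold ≈ 13.97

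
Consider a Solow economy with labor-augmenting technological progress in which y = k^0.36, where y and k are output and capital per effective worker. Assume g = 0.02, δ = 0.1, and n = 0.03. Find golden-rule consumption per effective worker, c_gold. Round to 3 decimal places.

n + g + δ = 0.03 + 0.02 + 0.1 = 0.15.
Maximizing c = f(k) − (n+g+δ)·k gives f'(k) = n+g+δ, i.e. 0.36·k^(0.36−1) = 0.15, so k_gold = (0.36/0.15)^(1/0.64) ≈ 3.9272.
y_gold = 3.9272^0.36 ≈ 1.6363.
c_gold = y_gold − (n+g+δ)·k_gold = 1.6363 − 0.15·3.9272 ≈ 1.0472.

c_gold ≈ 1.047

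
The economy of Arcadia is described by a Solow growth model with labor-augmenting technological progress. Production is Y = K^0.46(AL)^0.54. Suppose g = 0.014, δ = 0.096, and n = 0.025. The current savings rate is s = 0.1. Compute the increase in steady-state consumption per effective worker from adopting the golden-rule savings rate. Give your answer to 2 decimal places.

Break-even investment rate: n + g + δ = 0.025 + 0.014 + 0.096 = 0.135.
Current steady state (s = 0.1): k* = (0.1/0.135)^(1/0.54) ≈ 0.5736, y* = 0.5736^0.46 ≈ 0.7744, c* = (1−0.1)·0.7744 ≈ 0.6970.
At the golden rule the marginal product of capital equals n+g+δ: 0.46·k^(0.46−1) = 0.135. Solving, k_gold = (0.46/0.135)^(1/0.54) ≈ 9.6821.
y_gold = 9.6821^0.46 ≈ 2.8415, c_gold = y_gold − 0.135·k_gold ≈ 1.5344.
Gain: Δc = 1.5344 − 0.6970 ≈ 0.8374.

Δc ≈ 0.84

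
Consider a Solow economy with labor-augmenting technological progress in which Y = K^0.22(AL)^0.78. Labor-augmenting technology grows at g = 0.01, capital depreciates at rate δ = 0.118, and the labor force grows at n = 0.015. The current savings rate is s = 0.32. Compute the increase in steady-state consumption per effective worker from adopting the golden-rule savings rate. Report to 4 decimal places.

Δc ≈ 0.0273

Break-even investment rate: n + g + δ = 0.015 + 0.01 + 0.118 = 0.143.
Current steady state (s = 0.32): k* = (0.32/0.143)^(1/0.78) ≈ 2.8085, y* = 2.8085^0.22 ≈ 1.2551, c* = (1−0.32)·1.2551 ≈ 0.8534.
Golden rule sets MPK = n+g+δ: 0.22·k^(0.22−1) = 0.143, so k_gold = (0.22/0.143)^(1/0.78) ≈ 1.7372.
y_gold = 1.7372^0.22 ≈ 1.1292, c_gold = y_gold − 0.143·k_gold ≈ 0.8808.
Gain: Δc = 0.8808 − 0.8534 ≈ 0.0273.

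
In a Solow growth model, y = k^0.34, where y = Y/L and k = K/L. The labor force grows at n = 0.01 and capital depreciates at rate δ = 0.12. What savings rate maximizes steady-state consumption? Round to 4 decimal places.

s_gold = 0.3400

Break-even investment rate: n + δ = 0.01 + 0.12 = 0.13.
At the golden rule MPK = n+δ, and in any Cobb-Douglas steady state s = (n+δ)·k/y = MPK·k/y = capital's share 0.34.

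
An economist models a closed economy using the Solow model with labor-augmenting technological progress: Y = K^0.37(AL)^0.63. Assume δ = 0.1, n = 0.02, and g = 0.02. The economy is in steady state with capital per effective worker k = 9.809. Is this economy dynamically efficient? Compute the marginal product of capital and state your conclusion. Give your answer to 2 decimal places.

Capital per effective worker breaks even when investment replaces (n + g + δ)·k; here n + g + δ = 0.14.
MPK = 0.37·k^(0.37−1) = 0.37·9.809^(-0.63) ≈ 0.0878.
MPK < 0.14, so the economy is dynamically inefficient (over-saving).

dynamically inefficient; MPK ≈ 0.09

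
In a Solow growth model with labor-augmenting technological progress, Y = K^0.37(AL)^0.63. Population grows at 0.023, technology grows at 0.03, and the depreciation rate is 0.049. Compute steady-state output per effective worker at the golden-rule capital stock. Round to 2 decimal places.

n + g + δ = 0.023 + 0.03 + 0.049 = 0.102.
Golden rule sets MPK = n+g+δ: 0.37·k^(0.37−1) = 0.102, so k_gold = (0.37/0.102)^(1/0.63) ≈ 7.7314.
Output: y_gold = k_gold^0.37 = 7.7314^0.37 ≈ 2.1314.

y_gold ≈ 2.13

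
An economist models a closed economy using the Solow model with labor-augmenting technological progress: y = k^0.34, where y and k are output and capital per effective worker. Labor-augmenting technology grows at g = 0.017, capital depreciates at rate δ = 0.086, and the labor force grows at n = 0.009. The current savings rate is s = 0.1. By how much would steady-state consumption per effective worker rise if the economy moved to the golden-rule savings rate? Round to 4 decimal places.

Δc ≈ 0.3205

Break-even investment rate: n + g + δ = 0.009 + 0.017 + 0.086 = 0.112.
Current steady state (s = 0.1): k* = (0.1/0.112)^(1/0.66) ≈ 0.8422, y* = 0.8422^0.34 ≈ 0.9433, c* = (1−0.1)·0.9433 ≈ 0.8490.
At the golden rule the marginal product of capital equals n+g+δ: 0.34·k^(0.34−1) = 0.112. Solving, k_gold = (0.34/0.112)^(1/0.66) ≈ 5.3790.
y_gold = 5.3790^0.34 ≈ 1.7719, c_gold = y_gold − 0.112·k_gold ≈ 1.1694.
Gain: Δc = 1.1694 − 0.8490 ≈ 0.3205.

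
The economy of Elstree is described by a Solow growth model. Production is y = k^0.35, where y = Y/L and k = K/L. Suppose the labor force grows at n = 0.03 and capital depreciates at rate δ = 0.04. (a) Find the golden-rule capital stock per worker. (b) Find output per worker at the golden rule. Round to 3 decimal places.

(a) k_gold ≈ 11.894; (b) y_gold ≈ 2.379

Break-even investment rate: n + δ = 0.03 + 0.04 = 0.07.
Maximizing c = f(k) − (n+δ)·k gives f'(k) = n+δ, i.e. 0.35·k^(0.35−1) = 0.07, so k_gold = (0.35/0.07)^(1/0.65) ≈ 11.8943.
y_gold = 11.8943^0.35 ≈ 2.3789.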